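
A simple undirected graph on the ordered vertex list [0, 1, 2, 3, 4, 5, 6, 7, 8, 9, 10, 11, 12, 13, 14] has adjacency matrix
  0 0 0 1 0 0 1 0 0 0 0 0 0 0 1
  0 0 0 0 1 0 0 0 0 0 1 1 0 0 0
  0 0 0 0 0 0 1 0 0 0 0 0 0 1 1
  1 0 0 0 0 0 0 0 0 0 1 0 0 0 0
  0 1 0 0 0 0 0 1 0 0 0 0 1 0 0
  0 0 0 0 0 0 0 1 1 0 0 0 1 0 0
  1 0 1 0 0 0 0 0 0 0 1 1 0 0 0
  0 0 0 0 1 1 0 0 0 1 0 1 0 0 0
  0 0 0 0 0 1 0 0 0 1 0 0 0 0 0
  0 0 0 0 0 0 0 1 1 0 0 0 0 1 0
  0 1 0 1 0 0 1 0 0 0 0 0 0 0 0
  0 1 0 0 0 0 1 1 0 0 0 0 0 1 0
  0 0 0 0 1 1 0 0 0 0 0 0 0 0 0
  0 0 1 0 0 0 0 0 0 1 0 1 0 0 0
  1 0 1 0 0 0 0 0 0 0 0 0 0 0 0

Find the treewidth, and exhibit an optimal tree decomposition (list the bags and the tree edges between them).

Every bag has size at most 4, so the width is 4 − 1 = 3 and tw(G) ≤ 3. For the lower bound: the 4 vertex sets {5,8,12}, {4}, {7}, {1,9,11,13} are disjoint, each induces a connected subgraph, and every pair is joined by at least one edge of G. Contracting each set to a single vertex therefore yields K_{4} as a minor, and since treewidth is minor-monotone, tw(G) ≥ tw(K_{4}) = 3. Therefore the treewidth is 3.

Treewidth 3.
One optimal decomposition is:
Bags: B1 = {4, 5, 8, 12}  B2 = {4, 5, 7, 8}  B3 = {4, 7, 8, 9}  B4 = {1, 4, 7, 9}  B5 = {1, 7, 9, 11}  B6 = {1, 9, 11, 13}  B7 = {1, 10, 11, 13}  B8 = {6, 10, 11, 13}  B9 = {2, 6, 10, 13}  B10 = {2, 3, 6, 10}  B11 = {0, 2, 3, 6}  B12 = {0, 2, 3, 14}
Tree: B1–B2, B2–B3, B3–B4, B4–B5, B5–B6, B6–B7, B7–B8, B8–B9, B9–B10, B10–B11, B11–B12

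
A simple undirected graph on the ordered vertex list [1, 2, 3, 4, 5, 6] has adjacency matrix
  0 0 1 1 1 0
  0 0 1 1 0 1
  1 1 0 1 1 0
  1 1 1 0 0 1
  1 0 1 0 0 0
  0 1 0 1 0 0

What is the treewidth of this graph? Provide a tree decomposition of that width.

Treewidth 2.
Bags: B1 = {1, 3, 4}  B2 = {2, 3, 4}  B3 = {2, 4, 6}  B4 = {1, 3, 5}
Tree: B1–B2, B2–B3, B1–B4

Each bag holds 3 vertices, so the decomposition has width 2, which upper-bounds the treewidth. Conversely, {1, 3, 4} is a clique of size 3, and the vertices of any clique must share a bag in every tree decomposition; so some bag has ≥ 3 vertices and tw(G) ≥ 2. The upper and lower bounds meet at 2, so that is the treewidth.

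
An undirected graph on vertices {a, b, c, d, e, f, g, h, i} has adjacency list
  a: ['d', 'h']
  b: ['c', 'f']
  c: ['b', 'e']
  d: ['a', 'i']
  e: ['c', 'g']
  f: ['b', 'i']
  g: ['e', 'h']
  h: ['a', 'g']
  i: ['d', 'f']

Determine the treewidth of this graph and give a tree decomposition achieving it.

Treewidth 2.
One such decomposition:
Bags: B1 = {b, f, i}  B2 = {b, c, i}  B3 = {c, e, i}  B4 = {e, g, i}  B5 = {g, h, i}  B6 = {a, h, i}  B7 = {a, d, i}
Tree: B1–B2, B2–B3, B3–B4, B4–B5, B5–B6, B6–B7

Every bag has size at most 3, so the width is 3 − 1 = 2 and tw(G) ≤ 2. The edges i–f–b–c–e–g–h–a–d–i form a cycle, so G is not a tree and its treewidth is at least 2. Combining the bounds, tw(G) = 2.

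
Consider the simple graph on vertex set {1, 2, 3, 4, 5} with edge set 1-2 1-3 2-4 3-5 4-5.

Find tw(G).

A width-2 tree decomposition is:
Bags: B1 = {1, 2, 4}  B2 = {1, 4, 5}  B3 = {1, 3, 5}
Tree: B1–B2, B2–B3
The largest bag has 3 vertices, giving width 2; this decomposition certifies tw(G) ≤ 2. For the lower bound, G contains the cycle 1–2–4–5–3–1, so G is not a forest; only forests have treewidth ≤ 1, hence tw(G) ≥ 2. Therefore the treewidth is 2.

2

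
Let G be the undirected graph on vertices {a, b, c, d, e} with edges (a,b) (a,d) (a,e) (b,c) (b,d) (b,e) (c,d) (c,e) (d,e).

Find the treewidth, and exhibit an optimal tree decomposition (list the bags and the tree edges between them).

The largest bag has 4 vertices, giving width 3; this decomposition certifies tw(G) ≤ 3. For the lower bound, the 4 vertices {b, c, d, e} are pairwise adjacent, and any tree decomposition puts a clique entirely inside one bag — forcing width ≥ 3. Hence tw(G) = 3 exactly.

Treewidth 3.
One such decomposition:
Bags: B1 = {b, c, d, e}  B2 = {a, b, d, e}
Tree: B1–B2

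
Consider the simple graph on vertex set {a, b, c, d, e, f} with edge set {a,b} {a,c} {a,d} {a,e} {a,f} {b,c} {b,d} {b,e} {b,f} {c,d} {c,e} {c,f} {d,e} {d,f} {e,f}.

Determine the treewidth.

A width-5 tree decomposition is:
Bags: B1 = {a, b, c, d, e, f}
Tree: (single bag)
A single bag containing all 6 vertices is trivially a valid decomposition of width 5. For the lower bound, the 6 vertices {a, b, c, d, e, f} are pairwise adjacent, and any tree decomposition puts a clique entirely inside one bag — forcing width ≥ 5. The upper and lower bounds meet at 5, so that is the treewidth.

5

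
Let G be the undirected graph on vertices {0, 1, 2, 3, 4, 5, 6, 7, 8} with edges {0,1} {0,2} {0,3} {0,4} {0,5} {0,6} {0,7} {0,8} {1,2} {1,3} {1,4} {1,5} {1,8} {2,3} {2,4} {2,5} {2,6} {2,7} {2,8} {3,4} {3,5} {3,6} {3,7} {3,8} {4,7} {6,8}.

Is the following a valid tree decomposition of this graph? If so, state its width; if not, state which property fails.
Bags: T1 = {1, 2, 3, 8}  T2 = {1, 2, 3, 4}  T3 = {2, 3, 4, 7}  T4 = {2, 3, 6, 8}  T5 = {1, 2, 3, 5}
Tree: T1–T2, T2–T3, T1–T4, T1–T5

No — vertex 0 appears in no bag.

A tree decomposition must satisfy three properties: every vertex lies in some bag; for every edge, both endpoints lie together in some bag; and for every vertex, the bags containing it form a connected subtree. Here vertex 0 appears in no bag, so the decomposition is invalid.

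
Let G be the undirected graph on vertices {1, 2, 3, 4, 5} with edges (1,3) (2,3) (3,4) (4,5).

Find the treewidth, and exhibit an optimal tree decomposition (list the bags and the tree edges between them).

Treewidth 1.
One such decomposition:
Bags: B1 = {1, 3}  B2 = {3, 4}  B3 = {4, 5}  B4 = {2, 3}
Tree: B1–B2, B2–B3, B2–B4

The largest bag has 2 vertices, giving width 1; this decomposition certifies tw(G) ≤ 1. G has an edge, so its treewidth is at least 1. The upper and lower bounds meet at 1, so that is the treewidth.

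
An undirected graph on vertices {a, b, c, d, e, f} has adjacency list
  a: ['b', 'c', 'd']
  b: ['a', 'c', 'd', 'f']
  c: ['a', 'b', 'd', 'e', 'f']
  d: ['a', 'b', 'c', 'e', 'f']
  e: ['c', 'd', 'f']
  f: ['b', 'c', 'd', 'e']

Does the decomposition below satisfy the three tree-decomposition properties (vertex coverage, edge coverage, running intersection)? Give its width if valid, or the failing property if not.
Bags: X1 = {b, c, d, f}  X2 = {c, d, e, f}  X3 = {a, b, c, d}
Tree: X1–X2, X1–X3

Yes; width 3.

Every vertex of G appears in some bag (union = {a, b, c, d, e, f}); every edge is covered by a bag; and for each vertex v the set of bags containing v is connected in the bag tree. The decomposition is therefore valid. The largest bag has 4 vertices, so the width is 3.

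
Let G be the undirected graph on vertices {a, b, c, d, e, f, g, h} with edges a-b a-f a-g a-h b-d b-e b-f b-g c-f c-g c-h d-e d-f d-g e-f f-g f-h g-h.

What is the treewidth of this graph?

3

A width-3 tree decomposition is:
Bags: B1 = {a, b, f, g}  B2 = {a, f, g, h}  B3 = {b, d, f, g}  B4 = {c, f, g, h}  B5 = {b, d, e, f}
Tree: B1–B2, B1–B3, B2–B4, B3–B5
Each bag holds 4 vertices, so the decomposition has width 3, which upper-bounds the treewidth. Conversely, {b, d, f, g} is a clique of size 4, and the vertices of any clique must share a bag in every tree decomposition; so some bag has ≥ 4 vertices and tw(G) ≥ 3. Therefore the treewidth is 3.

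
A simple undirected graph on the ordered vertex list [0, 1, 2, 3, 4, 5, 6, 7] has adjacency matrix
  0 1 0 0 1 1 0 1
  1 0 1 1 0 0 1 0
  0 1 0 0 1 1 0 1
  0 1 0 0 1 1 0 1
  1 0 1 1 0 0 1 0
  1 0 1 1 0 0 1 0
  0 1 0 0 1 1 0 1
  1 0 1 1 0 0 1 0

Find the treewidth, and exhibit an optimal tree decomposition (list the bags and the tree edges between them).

Each bag holds 5 vertices, so the decomposition has width 4, which upper-bounds the treewidth. For the lower bound: the 5 vertex sets {2,7}, {0,4}, {1,3}, {5}, {6} are disjoint, each induces a connected subgraph, and every pair is joined by at least one edge of G. Contracting each set to a single vertex therefore yields K_{5} as a minor, and since treewidth is minor-monotone, tw(G) ≥ tw(K_{5}) = 4. Therefore the treewidth is 4.

Treewidth 4.
Bags: B1 = {1, 2, 4, 5, 7}  B2 = {0, 1, 4, 5, 7}  B3 = {1, 3, 4, 5, 7}  B4 = {1, 4, 5, 6, 7}
Tree: B1–B2, B2–B3, B3–B4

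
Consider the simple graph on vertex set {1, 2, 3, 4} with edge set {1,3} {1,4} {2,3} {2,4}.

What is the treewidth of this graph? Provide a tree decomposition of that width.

The largest bag has 3 vertices, giving width 2; this decomposition certifies tw(G) ≤ 2. The edges 1–4–2–3–1 form a cycle, so G is not a tree and its treewidth is at least 2. Therefore the treewidth is 2.

Treewidth 2.
One optimal decomposition is:
Bags: B1 = {1, 2, 4}  B2 = {1, 2, 3}
Tree: B1–B2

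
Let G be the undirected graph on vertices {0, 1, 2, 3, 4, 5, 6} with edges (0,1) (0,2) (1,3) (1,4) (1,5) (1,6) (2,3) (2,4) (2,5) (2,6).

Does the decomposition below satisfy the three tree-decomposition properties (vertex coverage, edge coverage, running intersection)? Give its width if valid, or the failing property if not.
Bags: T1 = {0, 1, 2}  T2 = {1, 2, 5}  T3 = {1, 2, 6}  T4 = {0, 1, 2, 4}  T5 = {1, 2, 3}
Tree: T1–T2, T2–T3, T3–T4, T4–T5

No — bags containing vertex 0 are not connected in the tree.

A tree decomposition must satisfy three properties: every vertex lies in some bag; for every edge, both endpoints lie together in some bag; and for every vertex, the bags containing it form a connected subtree. Here bags containing vertex 0 are not connected in the tree, so the decomposition is invalid.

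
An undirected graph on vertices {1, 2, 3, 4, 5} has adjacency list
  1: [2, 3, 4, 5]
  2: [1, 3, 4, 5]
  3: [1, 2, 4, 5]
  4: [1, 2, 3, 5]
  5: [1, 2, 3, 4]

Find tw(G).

A width-4 tree decomposition is:
Bags: B1 = {1, 2, 3, 4, 5}
Tree: (single bag)
A single bag containing all 5 vertices is trivially a valid decomposition of width 4. Conversely, {1, 2, 3, 4, 5} is a clique of size 5, and the vertices of any clique must share a bag in every tree decomposition; so some bag has ≥ 5 vertices and tw(G) ≥ 4. Therefore the treewidth is 4.

4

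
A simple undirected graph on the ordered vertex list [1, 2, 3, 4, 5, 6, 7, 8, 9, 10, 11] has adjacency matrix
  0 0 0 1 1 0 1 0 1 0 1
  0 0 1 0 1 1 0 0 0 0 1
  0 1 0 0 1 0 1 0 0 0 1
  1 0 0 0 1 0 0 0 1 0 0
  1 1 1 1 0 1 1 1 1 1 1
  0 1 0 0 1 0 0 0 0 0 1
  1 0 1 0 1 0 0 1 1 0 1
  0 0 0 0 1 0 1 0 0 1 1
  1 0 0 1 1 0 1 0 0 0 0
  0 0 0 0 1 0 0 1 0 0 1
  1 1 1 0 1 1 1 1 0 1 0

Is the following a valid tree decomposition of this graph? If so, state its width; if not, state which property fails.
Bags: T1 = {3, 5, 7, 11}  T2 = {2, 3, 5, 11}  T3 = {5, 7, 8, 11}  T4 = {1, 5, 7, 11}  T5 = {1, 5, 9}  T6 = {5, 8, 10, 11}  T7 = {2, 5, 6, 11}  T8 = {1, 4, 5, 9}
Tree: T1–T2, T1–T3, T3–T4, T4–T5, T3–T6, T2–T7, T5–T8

A tree decomposition must satisfy three properties: every vertex lies in some bag; for every edge, both endpoints lie together in some bag; and for every vertex, the bags containing it form a connected subtree. Here edge (7,9) lies in no bag, so the decomposition is invalid.

No — edge (7,9) lies in no bag.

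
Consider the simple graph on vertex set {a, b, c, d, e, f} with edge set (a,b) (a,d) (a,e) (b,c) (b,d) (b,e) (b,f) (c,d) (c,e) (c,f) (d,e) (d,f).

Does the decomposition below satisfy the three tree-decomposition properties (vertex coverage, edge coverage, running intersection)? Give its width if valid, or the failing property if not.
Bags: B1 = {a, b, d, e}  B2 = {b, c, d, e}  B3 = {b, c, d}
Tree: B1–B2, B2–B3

No — vertex f appears in no bag.

A tree decomposition must satisfy three properties: every vertex lies in some bag; for every edge, both endpoints lie together in some bag; and for every vertex, the bags containing it form a connected subtree. Here vertex f appears in no bag, so the decomposition is invalid.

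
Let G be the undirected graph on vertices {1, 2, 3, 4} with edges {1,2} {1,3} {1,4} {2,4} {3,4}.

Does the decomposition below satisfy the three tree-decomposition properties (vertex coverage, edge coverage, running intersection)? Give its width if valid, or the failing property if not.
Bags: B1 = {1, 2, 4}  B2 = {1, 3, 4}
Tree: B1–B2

Yes; width 2.

Every vertex of G appears in some bag (union = {1, 2, 3, 4}); every edge is covered by a bag; and for each vertex v the set of bags containing v is connected in the bag tree. The decomposition is therefore valid. The largest bag has 3 vertices, so the width is 2.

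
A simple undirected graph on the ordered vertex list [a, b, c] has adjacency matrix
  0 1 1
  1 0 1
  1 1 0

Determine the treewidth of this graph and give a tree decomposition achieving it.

A single bag containing all 3 vertices is trivially a valid decomposition of width 2. For the lower bound, the 3 vertices {a, b, c} are pairwise adjacent, and any tree decomposition puts a clique entirely inside one bag — forcing width ≥ 2. Combining the bounds, tw(G) = 2.

Treewidth 2.
Bags: B1 = {a, b, c}
Tree: (single bag)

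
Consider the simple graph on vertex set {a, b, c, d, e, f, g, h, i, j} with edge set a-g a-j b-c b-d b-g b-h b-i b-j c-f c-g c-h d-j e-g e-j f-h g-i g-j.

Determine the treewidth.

2

A width-2 tree decomposition is:
Bags: B1 = {b, g, i}  B2 = {b, c, g}  B3 = {b, g, j}  B4 = {b, c, h}  B5 = {a, g, j}  B6 = {b, d, j}  B7 = {e, g, j}  B8 = {c, f, h}
Tree: B1–B2, B2–B3, B2–B4, B3–B5, B3–B6, B3–B7, B4–B8
The largest bag has 3 vertices, giving width 2; this decomposition certifies tw(G) ≤ 2. For the lower bound, the 3 vertices {b, d, j} are pairwise adjacent, and any tree decomposition puts a clique entirely inside one bag — forcing width ≥ 2. Combining the bounds, tw(G) = 2.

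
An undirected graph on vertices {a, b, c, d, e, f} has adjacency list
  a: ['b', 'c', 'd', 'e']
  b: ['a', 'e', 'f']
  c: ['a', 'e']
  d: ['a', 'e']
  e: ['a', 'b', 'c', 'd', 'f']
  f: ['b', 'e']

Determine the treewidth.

A width-2 tree decomposition is:
Bags: B1 = {a, d, e}  B2 = {a, c, e}  B3 = {a, b, e}  B4 = {b, e, f}
Tree: B1–B2, B1–B3, B3–B4
Every bag has size at most 3, so the width is 3 − 1 = 2 and tw(G) ≤ 2. For the lower bound, the 3 vertices {a, d, e} are pairwise adjacent, and any tree decomposition puts a clique entirely inside one bag — forcing width ≥ 2. Combining the bounds, tw(G) = 2.

2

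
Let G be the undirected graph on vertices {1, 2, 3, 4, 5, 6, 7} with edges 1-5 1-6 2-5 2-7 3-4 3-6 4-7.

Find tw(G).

2

A width-2 tree decomposition is:
Bags: B1 = {1, 3, 6}  B2 = {1, 3, 4}  B3 = {1, 4, 7}  B4 = {1, 2, 7}  B5 = {1, 2, 5}
Tree: B1–B2, B2–B3, B3–B4, B4–B5
Each bag holds 3 vertices, so the decomposition has width 2, which upper-bounds the treewidth. Since 1–6–3–4–7–2–5–1 is a cycle in G, G is not acyclic. Forests are exactly the graphs of treewidth ≤ 1, so tw(G) ≥ 2. Hence tw(G) = 2 exactly.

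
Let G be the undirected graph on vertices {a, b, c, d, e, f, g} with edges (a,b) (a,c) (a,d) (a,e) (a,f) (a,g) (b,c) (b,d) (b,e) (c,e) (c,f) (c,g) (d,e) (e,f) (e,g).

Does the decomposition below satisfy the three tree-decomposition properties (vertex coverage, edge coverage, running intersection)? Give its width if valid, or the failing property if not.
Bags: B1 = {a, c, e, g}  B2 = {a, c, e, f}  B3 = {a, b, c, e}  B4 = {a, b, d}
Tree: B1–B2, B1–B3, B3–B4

No — edge (e,d) lies in no bag.

A tree decomposition must satisfy three properties: every vertex lies in some bag; for every edge, both endpoints lie together in some bag; and for every vertex, the bags containing it form a connected subtree. Here edge (e,d) lies in no bag, so the decomposition is invalid.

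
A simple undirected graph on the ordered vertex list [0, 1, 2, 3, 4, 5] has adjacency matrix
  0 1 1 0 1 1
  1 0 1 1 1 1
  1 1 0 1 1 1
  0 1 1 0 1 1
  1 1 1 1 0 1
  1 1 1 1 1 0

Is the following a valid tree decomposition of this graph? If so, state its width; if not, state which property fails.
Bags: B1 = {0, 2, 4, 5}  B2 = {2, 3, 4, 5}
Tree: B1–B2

No — vertex 1 appears in no bag.

A tree decomposition must satisfy three properties: every vertex lies in some bag; for every edge, both endpoints lie together in some bag; and for every vertex, the bags containing it form a connected subtree. Here vertex 1 appears in no bag, so the decomposition is invalid.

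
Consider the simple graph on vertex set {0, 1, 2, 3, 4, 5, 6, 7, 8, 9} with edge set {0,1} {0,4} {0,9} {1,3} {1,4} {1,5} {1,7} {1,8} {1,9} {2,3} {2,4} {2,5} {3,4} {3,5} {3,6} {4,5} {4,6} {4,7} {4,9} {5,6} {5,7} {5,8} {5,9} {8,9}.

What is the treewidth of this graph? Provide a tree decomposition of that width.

Treewidth 3.
One such decomposition:
Bags: B1 = {1, 3, 4, 5}  B2 = {1, 4, 5, 7}  B3 = {1, 4, 5, 9}  B4 = {0, 1, 4, 9}  B5 = {2, 3, 4, 5}  B6 = {1, 5, 8, 9}  B7 = {3, 4, 5, 6}
Tree: B1–B2, B1–B3, B3–B4, B1–B5, B3–B6, B5–B7

Every bag has size at most 4, so the width is 4 − 1 = 3 and tw(G) ≤ 3. For the lower bound, the 4 vertices {1, 5, 8, 9} are pairwise adjacent, and any tree decomposition puts a clique entirely inside one bag — forcing width ≥ 3. Hence tw(G) = 3 exactly.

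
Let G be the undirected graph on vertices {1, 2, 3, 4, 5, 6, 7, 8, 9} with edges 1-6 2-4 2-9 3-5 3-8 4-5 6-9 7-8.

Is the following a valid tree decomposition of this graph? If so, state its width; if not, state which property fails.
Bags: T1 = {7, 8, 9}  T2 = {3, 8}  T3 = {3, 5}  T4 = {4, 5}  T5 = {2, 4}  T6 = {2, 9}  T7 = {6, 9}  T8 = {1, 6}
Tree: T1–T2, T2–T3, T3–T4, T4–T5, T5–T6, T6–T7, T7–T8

A tree decomposition must satisfy three properties: every vertex lies in some bag; for every edge, both endpoints lie together in some bag; and for every vertex, the bags containing it form a connected subtree. Here bags containing vertex 9 are not connected in the tree, so the decomposition is invalid.

No — bags containing vertex 9 are not connected in the tree.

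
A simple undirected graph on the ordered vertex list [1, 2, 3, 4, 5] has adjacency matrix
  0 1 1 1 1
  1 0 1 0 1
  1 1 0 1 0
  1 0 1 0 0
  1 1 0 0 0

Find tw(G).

A width-2 tree decomposition is:
Bags: B1 = {1, 3, 4}  B2 = {1, 2, 3}  B3 = {1, 2, 5}
Tree: B1–B2, B2–B3
Every bag has size at most 3, so the width is 3 − 1 = 2 and tw(G) ≤ 2. On the other hand G contains the 3-clique {1, 2, 3}. A clique must lie in a single bag of any decomposition, so no decomposition can have width below 2. Hence tw(G) = 2 exactly.

2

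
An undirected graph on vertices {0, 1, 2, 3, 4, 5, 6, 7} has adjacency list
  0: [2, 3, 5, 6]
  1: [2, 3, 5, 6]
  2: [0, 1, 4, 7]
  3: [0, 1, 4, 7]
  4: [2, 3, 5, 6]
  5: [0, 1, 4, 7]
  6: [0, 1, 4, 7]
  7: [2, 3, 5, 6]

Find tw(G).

4

A width-4 tree decomposition is:
Bags: B1 = {0, 2, 3, 5, 6}  B2 = {1, 2, 3, 5, 6}  B3 = {2, 3, 5, 6, 7}  B4 = {2, 3, 4, 5, 6}
Tree: B1–B2, B2–B3, B3–B4
Every bag has size at most 5, so the width is 5 − 1 = 4 and tw(G) ≤ 4. For the lower bound: the 5 vertex sets {0,3}, {1,2}, {6,7}, {5}, {4} are disjoint, each induces a connected subgraph, and every pair is joined by at least one edge of G. Contracting each set to a single vertex therefore yields K_{5} as a minor, and since treewidth is minor-monotone, tw(G) ≥ tw(K_{5}) = 4. Therefore the treewidth is 4.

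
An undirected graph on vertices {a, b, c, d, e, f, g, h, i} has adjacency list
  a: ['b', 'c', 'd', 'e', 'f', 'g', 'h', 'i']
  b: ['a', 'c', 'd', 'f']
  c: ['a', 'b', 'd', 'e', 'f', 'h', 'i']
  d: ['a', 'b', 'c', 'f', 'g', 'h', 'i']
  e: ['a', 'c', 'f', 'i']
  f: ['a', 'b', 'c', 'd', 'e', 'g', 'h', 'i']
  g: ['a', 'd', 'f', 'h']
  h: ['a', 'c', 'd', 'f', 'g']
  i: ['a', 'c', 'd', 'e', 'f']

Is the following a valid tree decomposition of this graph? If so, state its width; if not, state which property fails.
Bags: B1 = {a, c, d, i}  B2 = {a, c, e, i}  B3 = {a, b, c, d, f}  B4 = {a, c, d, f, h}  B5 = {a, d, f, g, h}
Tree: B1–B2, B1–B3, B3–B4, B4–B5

No — edge (f,i) lies in no bag.

A tree decomposition must satisfy three properties: every vertex lies in some bag; for every edge, both endpoints lie together in some bag; and for every vertex, the bags containing it form a connected subtree. Here edge (f,i) lies in no bag, so the decomposition is invalid.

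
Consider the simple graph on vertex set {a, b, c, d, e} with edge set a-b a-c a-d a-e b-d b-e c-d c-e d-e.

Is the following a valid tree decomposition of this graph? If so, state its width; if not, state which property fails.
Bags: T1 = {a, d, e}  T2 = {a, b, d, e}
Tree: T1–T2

No — vertex c appears in no bag.

A tree decomposition must satisfy three properties: every vertex lies in some bag; for every edge, both endpoints lie together in some bag; and for every vertex, the bags containing it form a connected subtree. Here vertex c appears in no bag, so the decomposition is invalid.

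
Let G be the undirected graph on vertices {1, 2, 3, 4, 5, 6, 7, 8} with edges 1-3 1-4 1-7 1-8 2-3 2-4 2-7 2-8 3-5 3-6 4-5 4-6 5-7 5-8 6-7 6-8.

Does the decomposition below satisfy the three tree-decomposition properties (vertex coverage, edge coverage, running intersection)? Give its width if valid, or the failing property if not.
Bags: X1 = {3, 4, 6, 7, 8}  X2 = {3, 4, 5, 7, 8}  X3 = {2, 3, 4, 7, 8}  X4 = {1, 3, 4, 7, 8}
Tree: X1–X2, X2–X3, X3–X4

Yes; width 4.

Checking the three conditions: (i) the bags cover all of {1, 2, 3, 4, 5, 6, 7, 8}; (ii) for each edge, some bag contains both endpoints; (iii) the bags containing any fixed vertex form a subtree. All hold, so the decomposition is valid with width 5 − 1 = 4.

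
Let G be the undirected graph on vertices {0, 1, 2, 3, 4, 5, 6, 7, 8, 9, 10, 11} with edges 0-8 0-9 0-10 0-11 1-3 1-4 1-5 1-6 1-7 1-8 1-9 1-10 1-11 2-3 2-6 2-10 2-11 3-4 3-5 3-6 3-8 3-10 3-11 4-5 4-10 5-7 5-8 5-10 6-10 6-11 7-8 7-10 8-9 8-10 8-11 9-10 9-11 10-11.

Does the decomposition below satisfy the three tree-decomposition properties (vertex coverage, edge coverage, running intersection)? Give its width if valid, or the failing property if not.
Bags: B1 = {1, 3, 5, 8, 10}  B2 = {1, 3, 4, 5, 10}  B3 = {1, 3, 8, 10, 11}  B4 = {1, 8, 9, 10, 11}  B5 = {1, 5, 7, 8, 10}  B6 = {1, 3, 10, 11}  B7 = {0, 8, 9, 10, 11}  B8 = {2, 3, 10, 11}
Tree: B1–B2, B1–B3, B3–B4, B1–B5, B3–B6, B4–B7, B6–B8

No — vertex 6 appears in no bag.

A tree decomposition must satisfy three properties: every vertex lies in some bag; for every edge, both endpoints lie together in some bag; and for every vertex, the bags containing it form a connected subtree. Here vertex 6 appears in no bag, so the decomposition is invalid.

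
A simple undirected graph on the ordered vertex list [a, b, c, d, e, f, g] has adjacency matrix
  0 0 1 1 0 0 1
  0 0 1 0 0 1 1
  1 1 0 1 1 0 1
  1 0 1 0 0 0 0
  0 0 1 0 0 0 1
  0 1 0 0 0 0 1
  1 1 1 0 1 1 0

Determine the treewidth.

2

A width-2 tree decomposition is:
Bags: B1 = {a, c, g}  B2 = {b, c, g}  B3 = {a, c, d}  B4 = {b, f, g}  B5 = {c, e, g}
Tree: B1–B2, B1–B3, B2–B4, B2–B5
The largest bag has 3 vertices, giving width 2; this decomposition certifies tw(G) ≤ 2. On the other hand G contains the 3-clique {a, c, d}. A clique must lie in a single bag of any decomposition, so no decomposition can have width below 2. Hence tw(G) = 2 exactly.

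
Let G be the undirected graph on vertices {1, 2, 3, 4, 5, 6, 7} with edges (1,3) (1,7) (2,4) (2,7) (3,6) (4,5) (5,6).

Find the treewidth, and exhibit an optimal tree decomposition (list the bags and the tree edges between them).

Every bag has size at most 3, so the width is 3 − 1 = 2 and tw(G) ≤ 2. Since 1–7–2–4–5–6–3–1 is a cycle in G, G is not acyclic. Forests are exactly the graphs of treewidth ≤ 1, so tw(G) ≥ 2. The upper and lower bounds meet at 2, so that is the treewidth.

Treewidth 2.
One such decomposition:
Bags: B1 = {1, 2, 7}  B2 = {1, 2, 4}  B3 = {1, 4, 5}  B4 = {1, 5, 6}  B5 = {1, 3, 6}
Tree: B1–B2, B2–B3, B3–B4, B4–B5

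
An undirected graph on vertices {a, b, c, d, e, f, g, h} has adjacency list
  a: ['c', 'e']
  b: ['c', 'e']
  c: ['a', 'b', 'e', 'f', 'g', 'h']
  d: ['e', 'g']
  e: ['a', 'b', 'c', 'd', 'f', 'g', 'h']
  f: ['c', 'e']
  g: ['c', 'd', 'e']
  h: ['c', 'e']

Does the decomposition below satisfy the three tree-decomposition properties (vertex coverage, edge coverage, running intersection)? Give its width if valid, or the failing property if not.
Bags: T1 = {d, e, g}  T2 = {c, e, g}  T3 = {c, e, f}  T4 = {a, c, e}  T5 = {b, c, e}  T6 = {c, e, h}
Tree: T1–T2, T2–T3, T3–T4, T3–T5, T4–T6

Checking the three conditions: (i) the bags cover all of {a, b, c, d, e, f, g, h}; (ii) for each edge, some bag contains both endpoints; (iii) the bags containing any fixed vertex form a subtree. All hold, so the decomposition is valid with width 3 − 1 = 2.

Yes; width 2.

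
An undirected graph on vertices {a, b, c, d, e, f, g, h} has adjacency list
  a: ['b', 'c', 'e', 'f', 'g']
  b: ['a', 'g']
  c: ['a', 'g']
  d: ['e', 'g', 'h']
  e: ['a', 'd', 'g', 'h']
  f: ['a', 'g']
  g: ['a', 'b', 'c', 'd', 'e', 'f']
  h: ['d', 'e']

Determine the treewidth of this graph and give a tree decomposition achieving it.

Each bag holds 3 vertices, so the decomposition has width 2, which upper-bounds the treewidth. Conversely, {d, e, g} is a clique of size 3, and the vertices of any clique must share a bag in every tree decomposition; so some bag has ≥ 3 vertices and tw(G) ≥ 2. Combining the bounds, tw(G) = 2.

Treewidth 2.
One such decomposition:
Bags: B1 = {d, e, g}  B2 = {d, e, h}  B3 = {a, e, g}  B4 = {a, f, g}  B5 = {a, c, g}  B6 = {a, b, g}
Tree: B1–B2, B1–B3, B3–B4, B4–B5, B4–B6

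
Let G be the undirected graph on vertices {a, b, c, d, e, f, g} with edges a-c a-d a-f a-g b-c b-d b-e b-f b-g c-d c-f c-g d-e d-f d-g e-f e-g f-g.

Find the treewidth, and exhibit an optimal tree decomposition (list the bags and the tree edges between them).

Every bag has size at most 5, so the width is 5 − 1 = 4 and tw(G) ≤ 4. On the other hand G contains the 5-clique {b, d, e, f, g}. A clique must lie in a single bag of any decomposition, so no decomposition can have width below 4. Combining the bounds, tw(G) = 4.

Treewidth 4.
One such decomposition:
Bags: B1 = {b, c, d, f, g}  B2 = {b, d, e, f, g}  B3 = {a, c, d, f, g}
Tree: B1–B2, B1–B3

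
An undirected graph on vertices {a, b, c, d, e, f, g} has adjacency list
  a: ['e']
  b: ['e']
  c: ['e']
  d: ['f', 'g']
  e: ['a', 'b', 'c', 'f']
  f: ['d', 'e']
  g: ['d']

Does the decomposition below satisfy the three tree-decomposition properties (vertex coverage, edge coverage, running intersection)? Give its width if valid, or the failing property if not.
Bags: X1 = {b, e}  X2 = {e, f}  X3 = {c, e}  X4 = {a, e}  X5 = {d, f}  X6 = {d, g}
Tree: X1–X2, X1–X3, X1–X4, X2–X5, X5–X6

Yes; width 1.

Every vertex of G appears in some bag (union = {a, b, c, d, e, f, g}); every edge is covered by a bag; and for each vertex v the set of bags containing v is connected in the bag tree. The decomposition is therefore valid. The largest bag has 2 vertices, so the width is 1.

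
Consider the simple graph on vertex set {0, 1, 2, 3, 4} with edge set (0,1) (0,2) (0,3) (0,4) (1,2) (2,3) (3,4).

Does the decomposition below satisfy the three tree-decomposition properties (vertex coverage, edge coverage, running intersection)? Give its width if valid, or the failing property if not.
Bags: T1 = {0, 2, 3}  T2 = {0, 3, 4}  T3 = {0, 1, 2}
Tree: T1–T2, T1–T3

Vertex coverage: the bags together contain {0, 1, 2, 3, 4}, the full vertex set. Edge coverage: each edge of G has both endpoints in at least one bag. Running intersection: for every vertex, the bags containing it form a connected subtree. All three properties hold, so this is a valid tree decomposition of width max|bag| − 1 = 2, and hence tw(G) ≤ 2.

Yes; width 2.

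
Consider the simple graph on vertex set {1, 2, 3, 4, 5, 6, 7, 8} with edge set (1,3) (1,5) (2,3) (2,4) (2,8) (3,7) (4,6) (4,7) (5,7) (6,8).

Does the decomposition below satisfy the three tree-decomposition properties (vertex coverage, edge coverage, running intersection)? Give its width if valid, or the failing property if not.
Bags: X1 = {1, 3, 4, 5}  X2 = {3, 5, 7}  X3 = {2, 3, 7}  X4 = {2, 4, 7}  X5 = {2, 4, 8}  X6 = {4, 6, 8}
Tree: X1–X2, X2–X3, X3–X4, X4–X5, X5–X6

A tree decomposition must satisfy three properties: every vertex lies in some bag; for every edge, both endpoints lie together in some bag; and for every vertex, the bags containing it form a connected subtree. Here bags containing vertex 4 are not connected in the tree, so the decomposition is invalid.

No — bags containing vertex 4 are not connected in the tree.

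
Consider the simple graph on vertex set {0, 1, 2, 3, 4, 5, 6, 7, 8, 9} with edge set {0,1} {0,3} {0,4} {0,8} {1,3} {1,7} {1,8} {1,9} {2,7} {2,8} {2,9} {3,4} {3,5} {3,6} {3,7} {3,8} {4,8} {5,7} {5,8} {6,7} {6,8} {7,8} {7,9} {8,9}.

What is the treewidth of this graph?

3

A width-3 tree decomposition is:
Bags: B1 = {3, 6, 7, 8}  B2 = {1, 3, 7, 8}  B3 = {3, 5, 7, 8}  B4 = {1, 7, 8, 9}  B5 = {2, 7, 8, 9}  B6 = {0, 1, 3, 8}  B7 = {0, 3, 4, 8}
Tree: B1–B2, B2–B3, B2–B4, B4–B5, B2–B6, B6–B7
Each bag holds 4 vertices, so the decomposition has width 3, which upper-bounds the treewidth. Conversely, {1, 7, 8, 9} is a clique of size 4, and the vertices of any clique must share a bag in every tree decomposition; so some bag has ≥ 4 vertices and tw(G) ≥ 3. Hence tw(G) = 3 exactly.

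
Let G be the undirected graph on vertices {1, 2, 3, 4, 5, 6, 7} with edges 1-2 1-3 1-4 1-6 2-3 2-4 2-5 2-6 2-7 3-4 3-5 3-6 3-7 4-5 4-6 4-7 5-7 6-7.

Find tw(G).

A width-4 tree decomposition is:
Bags: B1 = {2, 3, 4, 6, 7}  B2 = {1, 2, 3, 4, 6}  B3 = {2, 3, 4, 5, 7}
Tree: B1–B2, B1–B3
Each bag holds 5 vertices, so the decomposition has width 4, which upper-bounds the treewidth. On the other hand G contains the 5-clique {2, 3, 4, 5, 7}. A clique must lie in a single bag of any decomposition, so no decomposition can have width below 4. Therefore the treewidth is 4.

4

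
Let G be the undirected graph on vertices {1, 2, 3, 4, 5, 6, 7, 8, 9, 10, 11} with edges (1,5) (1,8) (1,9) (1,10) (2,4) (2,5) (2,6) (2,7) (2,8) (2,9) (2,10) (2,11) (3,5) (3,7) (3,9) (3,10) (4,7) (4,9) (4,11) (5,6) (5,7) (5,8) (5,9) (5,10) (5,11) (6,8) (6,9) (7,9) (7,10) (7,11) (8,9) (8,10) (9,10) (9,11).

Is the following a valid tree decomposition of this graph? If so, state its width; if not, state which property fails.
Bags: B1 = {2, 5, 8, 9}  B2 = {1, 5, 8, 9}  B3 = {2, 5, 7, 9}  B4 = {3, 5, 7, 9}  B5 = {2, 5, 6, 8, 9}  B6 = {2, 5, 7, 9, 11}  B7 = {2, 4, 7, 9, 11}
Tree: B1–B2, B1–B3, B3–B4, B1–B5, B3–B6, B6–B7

A tree decomposition must satisfy three properties: every vertex lies in some bag; for every edge, both endpoints lie together in some bag; and for every vertex, the bags containing it form a connected subtree. Here vertex 10 appears in no bag, so the decomposition is invalid.

No — vertex 10 appears in no bag.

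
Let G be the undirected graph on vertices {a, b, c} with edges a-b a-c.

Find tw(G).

A width-1 tree decomposition is:
Bags: B1 = {a, b}  B2 = {a, c}
Tree: B1–B2
Each bag holds 2 vertices, so the decomposition has width 1, which upper-bounds the treewidth. Since G has at least one edge (e.g. a–b), it is not an edgeless graph, so tw(G) ≥ 1. Combining the bounds, tw(G) = 1.

1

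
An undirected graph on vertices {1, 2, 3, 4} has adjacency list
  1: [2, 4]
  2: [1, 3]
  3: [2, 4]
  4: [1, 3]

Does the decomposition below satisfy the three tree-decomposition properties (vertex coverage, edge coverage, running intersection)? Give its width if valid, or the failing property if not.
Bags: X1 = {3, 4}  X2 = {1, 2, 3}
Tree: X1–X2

A tree decomposition must satisfy three properties: every vertex lies in some bag; for every edge, both endpoints lie together in some bag; and for every vertex, the bags containing it form a connected subtree. Here edge (1,4) lies in no bag, so the decomposition is invalid.

No — edge (1,4) lies in no bag.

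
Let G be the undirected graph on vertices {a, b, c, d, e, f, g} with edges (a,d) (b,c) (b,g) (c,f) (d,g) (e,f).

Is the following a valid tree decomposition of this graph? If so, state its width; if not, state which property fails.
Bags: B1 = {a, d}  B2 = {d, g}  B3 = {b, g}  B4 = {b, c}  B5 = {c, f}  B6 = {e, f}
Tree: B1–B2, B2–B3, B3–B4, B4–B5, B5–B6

Checking the three conditions: (i) the bags cover all of {a, b, c, d, e, f, g}; (ii) for each edge, some bag contains both endpoints; (iii) the bags containing any fixed vertex form a subtree. All hold, so the decomposition is valid with width 2 − 1 = 1.

Yes; width 1.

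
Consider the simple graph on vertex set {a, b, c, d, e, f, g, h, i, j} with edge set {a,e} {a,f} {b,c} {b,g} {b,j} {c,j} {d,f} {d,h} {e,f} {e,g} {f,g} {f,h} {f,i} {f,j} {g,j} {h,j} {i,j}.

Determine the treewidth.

A width-2 tree decomposition is:
Bags: B1 = {f, g, j}  B2 = {e, f, g}  B3 = {a, e, f}  B4 = {f, h, j}  B5 = {b, g, j}  B6 = {d, f, h}  B7 = {f, i, j}  B8 = {b, c, j}
Tree: B1–B2, B2–B3, B1–B4, B1–B5, B4–B6, B1–B7, B5–B8
Every bag has size at most 3, so the width is 3 − 1 = 2 and tw(G) ≤ 2. Conversely, {b, c, j} is a clique of size 3, and the vertices of any clique must share a bag in every tree decomposition; so some bag has ≥ 3 vertices and tw(G) ≥ 2. Combining the bounds, tw(G) = 2.

2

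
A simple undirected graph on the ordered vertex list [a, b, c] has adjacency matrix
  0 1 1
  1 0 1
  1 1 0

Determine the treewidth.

2

A width-2 tree decomposition is:
Bags: B1 = {a, b, c}
Tree: (single bag)
A single bag containing all 3 vertices is trivially a valid decomposition of width 2. On the other hand G contains the 3-clique {a, b, c}. A clique must lie in a single bag of any decomposition, so no decomposition can have width below 2. Therefore the treewidth is 2.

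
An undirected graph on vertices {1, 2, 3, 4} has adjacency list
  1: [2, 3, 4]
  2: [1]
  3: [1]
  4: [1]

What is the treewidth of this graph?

1

A width-1 tree decomposition is:
Bags: B1 = {1, 3}  B2 = {1, 2}  B3 = {1, 4}
Tree: B1–B2, B2–B3
Every bag has size at most 2, so the width is 2 − 1 = 1 and tw(G) ≤ 1. Since G has at least one edge (e.g. 3–1), it is not an edgeless graph, so tw(G) ≥ 1. The upper and lower bounds meet at 1, so that is the treewidth.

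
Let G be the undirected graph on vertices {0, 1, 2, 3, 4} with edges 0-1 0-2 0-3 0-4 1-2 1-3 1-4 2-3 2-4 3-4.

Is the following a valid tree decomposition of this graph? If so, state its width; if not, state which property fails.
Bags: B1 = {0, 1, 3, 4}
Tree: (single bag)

No — vertex 2 appears in no bag.

A tree decomposition must satisfy three properties: every vertex lies in some bag; for every edge, both endpoints lie together in some bag; and for every vertex, the bags containing it form a connected subtree. Here vertex 2 appears in no bag, so the decomposition is invalid.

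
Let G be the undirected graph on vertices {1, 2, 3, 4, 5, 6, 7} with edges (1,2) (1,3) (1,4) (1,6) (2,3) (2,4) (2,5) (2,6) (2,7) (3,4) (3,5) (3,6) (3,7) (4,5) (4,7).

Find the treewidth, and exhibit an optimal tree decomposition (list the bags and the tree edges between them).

Each bag holds 4 vertices, so the decomposition has width 3, which upper-bounds the treewidth. On the other hand G contains the 4-clique {1, 2, 3, 4}. A clique must lie in a single bag of any decomposition, so no decomposition can have width below 3. Hence tw(G) = 3 exactly.

Treewidth 3.
One optimal decomposition is:
Bags: B1 = {2, 3, 4, 7}  B2 = {1, 2, 3, 4}  B3 = {1, 2, 3, 6}  B4 = {2, 3, 4, 5}
Tree: B1–B2, B2–B3, B1–B4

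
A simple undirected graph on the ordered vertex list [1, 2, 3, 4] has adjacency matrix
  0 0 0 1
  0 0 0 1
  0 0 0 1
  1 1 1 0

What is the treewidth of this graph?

1

A width-1 tree decomposition is:
Bags: B1 = {2, 4}  B2 = {1, 4}  B3 = {3, 4}
Tree: B1–B2, B2–B3
The largest bag has 2 vertices, giving width 1; this decomposition certifies tw(G) ≤ 1. Any graph with an edge has treewidth ≥ 1, and G has the edge 4–2. Therefore the treewidth is 1.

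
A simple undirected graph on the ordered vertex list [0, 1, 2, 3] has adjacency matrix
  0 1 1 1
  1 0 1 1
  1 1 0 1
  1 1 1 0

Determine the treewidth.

3

A width-3 tree decomposition is:
Bags: B1 = {0, 1, 2, 3}
Tree: (single bag)
With just one bag of size 4, the width is 4 − 1 = 3, so tw(G) ≤ 3. For the lower bound, the 4 vertices {0, 1, 2, 3} are pairwise adjacent, and any tree decomposition puts a clique entirely inside one bag — forcing width ≥ 3. Combining the bounds, tw(G) = 3.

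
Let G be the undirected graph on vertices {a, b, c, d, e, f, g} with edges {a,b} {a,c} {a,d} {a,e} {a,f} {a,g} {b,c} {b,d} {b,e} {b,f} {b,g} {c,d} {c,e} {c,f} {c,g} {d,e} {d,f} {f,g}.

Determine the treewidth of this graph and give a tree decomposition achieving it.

Treewidth 4.
One optimal decomposition is:
Bags: B1 = {a, b, c, d, f}  B2 = {a, b, c, f, g}  B3 = {a, b, c, d, e}
Tree: B1–B2, B1–B3

The largest bag has 5 vertices, giving width 4; this decomposition certifies tw(G) ≤ 4. For the lower bound, the 5 vertices {a, b, c, d, e} are pairwise adjacent, and any tree decomposition puts a clique entirely inside one bag — forcing width ≥ 4. Hence tw(G) = 4 exactly.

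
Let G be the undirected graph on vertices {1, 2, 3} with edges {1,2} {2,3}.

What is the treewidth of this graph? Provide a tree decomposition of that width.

Treewidth 1.
Bags: B1 = {2, 3}  B2 = {1, 2}
Tree: B1–B2

The largest bag has 2 vertices, giving width 1; this decomposition certifies tw(G) ≤ 1. G has an edge, so its treewidth is at least 1. Therefore the treewidth is 1.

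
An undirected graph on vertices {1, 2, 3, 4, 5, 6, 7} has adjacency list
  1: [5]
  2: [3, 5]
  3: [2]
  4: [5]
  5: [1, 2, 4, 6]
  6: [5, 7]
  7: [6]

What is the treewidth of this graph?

1

A width-1 tree decomposition is:
Bags: B1 = {4, 5}  B2 = {5, 6}  B3 = {2, 5}  B4 = {2, 3}  B5 = {1, 5}  B6 = {6, 7}
Tree: B1–B2, B2–B3, B3–B4, B1–B5, B2–B6
The largest bag has 2 vertices, giving width 1; this decomposition certifies tw(G) ≤ 1. Since G has at least one edge (e.g. 5–4), it is not an edgeless graph, so tw(G) ≥ 1. The upper and lower bounds meet at 1, so that is the treewidth.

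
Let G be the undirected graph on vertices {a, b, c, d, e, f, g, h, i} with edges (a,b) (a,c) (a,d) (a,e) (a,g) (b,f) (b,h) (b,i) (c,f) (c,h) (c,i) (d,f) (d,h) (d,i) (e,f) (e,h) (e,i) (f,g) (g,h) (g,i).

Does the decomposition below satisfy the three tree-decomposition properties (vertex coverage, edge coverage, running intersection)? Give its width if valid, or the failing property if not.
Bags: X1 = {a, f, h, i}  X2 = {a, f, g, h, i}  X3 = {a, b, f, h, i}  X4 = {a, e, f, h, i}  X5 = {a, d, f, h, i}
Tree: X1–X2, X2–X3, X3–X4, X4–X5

A tree decomposition must satisfy three properties: every vertex lies in some bag; for every edge, both endpoints lie together in some bag; and for every vertex, the bags containing it form a connected subtree. Here vertex c appears in no bag, so the decomposition is invalid.

No — vertex c appears in no bag.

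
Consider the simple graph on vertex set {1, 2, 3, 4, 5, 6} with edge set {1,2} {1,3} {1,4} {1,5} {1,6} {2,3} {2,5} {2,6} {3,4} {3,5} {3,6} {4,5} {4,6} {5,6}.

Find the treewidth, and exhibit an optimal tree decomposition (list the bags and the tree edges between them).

The largest bag has 5 vertices, giving width 4; this decomposition certifies tw(G) ≤ 4. Conversely, {1, 2, 3, 5, 6} is a clique of size 5, and the vertices of any clique must share a bag in every tree decomposition; so some bag has ≥ 5 vertices and tw(G) ≥ 4. Hence tw(G) = 4 exactly.

Treewidth 4.
One such decomposition:
Bags: B1 = {1, 3, 4, 5, 6}  B2 = {1, 2, 3, 5, 6}
Tree: B1–B2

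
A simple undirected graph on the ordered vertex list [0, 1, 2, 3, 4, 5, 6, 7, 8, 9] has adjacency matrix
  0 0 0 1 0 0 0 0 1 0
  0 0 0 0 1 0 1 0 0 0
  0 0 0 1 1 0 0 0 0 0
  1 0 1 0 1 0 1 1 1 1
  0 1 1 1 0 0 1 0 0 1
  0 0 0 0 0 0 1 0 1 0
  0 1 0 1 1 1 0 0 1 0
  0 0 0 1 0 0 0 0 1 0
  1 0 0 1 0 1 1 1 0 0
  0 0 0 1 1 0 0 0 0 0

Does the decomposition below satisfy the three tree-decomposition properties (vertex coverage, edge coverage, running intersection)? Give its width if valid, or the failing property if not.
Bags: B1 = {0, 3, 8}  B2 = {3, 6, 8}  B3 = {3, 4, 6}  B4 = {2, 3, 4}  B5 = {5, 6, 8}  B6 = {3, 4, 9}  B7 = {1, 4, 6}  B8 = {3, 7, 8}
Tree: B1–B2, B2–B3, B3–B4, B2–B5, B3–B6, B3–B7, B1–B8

Vertex coverage: the bags together contain {0, 1, 2, 3, 4, 5, 6, 7, 8, 9}, the full vertex set. Edge coverage: each edge of G has both endpoints in at least one bag. Running intersection: for every vertex, the bags containing it form a connected subtree. All three properties hold, so this is a valid tree decomposition of width max|bag| − 1 = 2, and hence tw(G) ≤ 2.

Yes; width 2.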